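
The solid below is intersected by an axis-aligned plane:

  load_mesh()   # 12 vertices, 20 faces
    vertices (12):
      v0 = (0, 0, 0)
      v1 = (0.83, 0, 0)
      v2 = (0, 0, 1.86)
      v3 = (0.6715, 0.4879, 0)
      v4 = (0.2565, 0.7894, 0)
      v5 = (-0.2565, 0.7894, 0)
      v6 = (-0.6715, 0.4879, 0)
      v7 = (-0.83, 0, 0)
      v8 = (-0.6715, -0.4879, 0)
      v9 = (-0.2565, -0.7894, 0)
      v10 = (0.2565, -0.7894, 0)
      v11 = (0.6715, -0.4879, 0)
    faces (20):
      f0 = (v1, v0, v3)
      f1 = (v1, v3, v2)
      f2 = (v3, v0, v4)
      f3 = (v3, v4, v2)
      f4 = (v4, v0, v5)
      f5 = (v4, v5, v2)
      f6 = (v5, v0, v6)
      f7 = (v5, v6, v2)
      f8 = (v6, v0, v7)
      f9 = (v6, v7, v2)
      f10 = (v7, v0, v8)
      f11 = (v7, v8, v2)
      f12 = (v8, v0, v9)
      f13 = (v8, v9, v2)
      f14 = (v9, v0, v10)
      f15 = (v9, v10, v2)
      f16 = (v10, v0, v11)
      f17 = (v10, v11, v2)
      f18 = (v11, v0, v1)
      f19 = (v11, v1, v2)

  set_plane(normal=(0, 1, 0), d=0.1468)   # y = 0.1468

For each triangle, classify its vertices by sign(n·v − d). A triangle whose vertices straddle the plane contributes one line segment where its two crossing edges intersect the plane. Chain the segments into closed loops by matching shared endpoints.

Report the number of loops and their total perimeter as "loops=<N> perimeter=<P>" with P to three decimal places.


Straddling triangles (10 of 20):
  (v1,v0,v3) [--+] → (0.202042, 0.1468, 0)–(0.78231, 0.1468, 0)  len=0.5803
  (v1,v3,v2) [-+-] → (0.78231, 0.1468, 0)–(0.202042, 0.1468, 1.30036)  len=1.4240
  (v3,v0,v4) [+-+] → (0.202042, 0.1468, 0)–(0.0476998, 0.1468, 0)  len=0.1543
  (v3,v4,v2) [++-] → (0.0476998, 0.1468, 1.51411)–(0.202042, 0.1468, 1.30036)  len=0.2636
  (v4,v0,v5) [+-+] → (0.0476998, 0.1468, 0)–(-0.0476998, 0.1468, 0)  len=0.0954
  (v4,v5,v2) [++-] → (-0.0476998, 0.1468, 1.51411)–(0.0476998, 0.1468, 1.51411)  len=0.0954
  (v5,v0,v6) [+-+] → (-0.0476998, 0.1468, 0)–(-0.202042, 0.1468, 0)  len=0.1543
  (v5,v6,v2) [++-] → (-0.202042, 0.1468, 1.30036)–(-0.0476998, 0.1468, 1.51411)  len=0.2636
  (v6,v0,v7) [+--] → (-0.202042, 0.1468, 0)–(-0.78231, 0.1468, 0)  len=0.5803
  (v6,v7,v2) [+--] → (-0.78231, 0.1468, 0)–(-0.202042, 0.1468, 1.30036)  len=1.4240

Chained into 1 loop(s):
  loop 1: 10 segments, perimeter = 5.0352
Total perimeter = 5.035

loops=1 perimeter=5.035


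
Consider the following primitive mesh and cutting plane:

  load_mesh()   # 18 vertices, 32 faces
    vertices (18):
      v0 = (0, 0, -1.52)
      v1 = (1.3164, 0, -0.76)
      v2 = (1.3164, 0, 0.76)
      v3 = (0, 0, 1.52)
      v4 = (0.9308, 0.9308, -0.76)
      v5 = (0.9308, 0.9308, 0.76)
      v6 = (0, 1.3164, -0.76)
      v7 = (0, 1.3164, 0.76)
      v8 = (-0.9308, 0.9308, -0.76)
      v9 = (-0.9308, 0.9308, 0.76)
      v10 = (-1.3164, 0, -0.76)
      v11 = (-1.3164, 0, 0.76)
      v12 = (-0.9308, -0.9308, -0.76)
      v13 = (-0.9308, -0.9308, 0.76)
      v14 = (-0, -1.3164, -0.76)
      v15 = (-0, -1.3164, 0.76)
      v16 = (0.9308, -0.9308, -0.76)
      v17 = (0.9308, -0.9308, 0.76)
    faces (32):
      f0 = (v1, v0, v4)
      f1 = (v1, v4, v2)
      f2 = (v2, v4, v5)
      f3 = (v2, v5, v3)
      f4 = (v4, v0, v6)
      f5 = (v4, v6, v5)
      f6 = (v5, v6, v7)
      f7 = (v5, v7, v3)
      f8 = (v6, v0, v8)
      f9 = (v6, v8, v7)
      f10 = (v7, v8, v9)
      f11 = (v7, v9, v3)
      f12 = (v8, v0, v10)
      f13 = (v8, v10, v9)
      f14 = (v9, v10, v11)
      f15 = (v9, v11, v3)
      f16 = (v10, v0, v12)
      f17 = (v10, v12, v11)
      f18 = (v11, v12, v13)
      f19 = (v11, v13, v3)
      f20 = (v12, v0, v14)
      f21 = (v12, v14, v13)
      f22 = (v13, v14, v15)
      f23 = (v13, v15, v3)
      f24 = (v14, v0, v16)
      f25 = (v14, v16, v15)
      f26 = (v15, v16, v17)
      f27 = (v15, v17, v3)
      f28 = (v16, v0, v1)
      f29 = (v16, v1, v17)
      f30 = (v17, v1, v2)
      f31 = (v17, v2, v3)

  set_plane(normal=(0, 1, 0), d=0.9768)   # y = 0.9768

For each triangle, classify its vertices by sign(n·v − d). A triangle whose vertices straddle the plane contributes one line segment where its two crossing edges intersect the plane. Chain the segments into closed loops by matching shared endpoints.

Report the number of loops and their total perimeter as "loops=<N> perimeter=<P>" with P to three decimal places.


loops=1 perimeter=6.412

Straddling triangles (8 of 32):
  (v4,v0,v6) [--+] → (0, 0.9768, -0.956062)–(0.819761, 0.9768, -0.76)  len=0.8429
  (v4,v6,v5) [-+-] → (0.819761, 0.9768, -0.76)–(0.819761, 0.9768, 0.578672)  len=1.3387
  (v5,v6,v7) [-++] → (0.819761, 0.9768, 0.578672)–(0.819761, 0.9768, 0.76)  len=0.1813
  (v5,v7,v3) [-+-] → (0.819761, 0.9768, 0.76)–(0, 0.9768, 0.956062)  len=0.8429
  (v6,v0,v8) [+--] → (0, 0.9768, -0.956062)–(-0.819761, 0.9768, -0.76)  len=0.8429
  (v6,v8,v7) [+-+] → (-0.819761, 0.9768, -0.76)–(-0.819761, 0.9768, -0.578672)  len=0.1813
  (v7,v8,v9) [+--] → (-0.819761, 0.9768, -0.578672)–(-0.819761, 0.9768, 0.76)  len=1.3387
  (v7,v9,v3) [+--] → (-0.819761, 0.9768, 0.76)–(0, 0.9768, 0.956062)  len=0.8429

Chained into 1 loop(s):
  loop 1: 8 segments, perimeter = 6.4115
Total perimeter = 6.412


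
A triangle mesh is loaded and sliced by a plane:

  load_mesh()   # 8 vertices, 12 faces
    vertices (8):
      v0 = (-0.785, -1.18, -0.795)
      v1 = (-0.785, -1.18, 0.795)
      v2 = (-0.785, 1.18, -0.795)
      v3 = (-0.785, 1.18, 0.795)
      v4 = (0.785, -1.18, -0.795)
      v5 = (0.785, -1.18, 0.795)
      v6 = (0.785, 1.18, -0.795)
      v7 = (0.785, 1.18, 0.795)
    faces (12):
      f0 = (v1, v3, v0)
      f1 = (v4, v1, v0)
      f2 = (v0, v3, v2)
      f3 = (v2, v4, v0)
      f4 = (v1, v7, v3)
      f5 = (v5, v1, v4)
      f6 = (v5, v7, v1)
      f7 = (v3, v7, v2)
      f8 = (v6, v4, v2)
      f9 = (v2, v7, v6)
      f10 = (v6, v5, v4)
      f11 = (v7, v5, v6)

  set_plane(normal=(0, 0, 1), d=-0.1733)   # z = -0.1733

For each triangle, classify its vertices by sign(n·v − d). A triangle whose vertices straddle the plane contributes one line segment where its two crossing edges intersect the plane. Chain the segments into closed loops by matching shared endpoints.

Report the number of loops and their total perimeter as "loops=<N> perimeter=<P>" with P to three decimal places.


Straddling triangles (8 of 12):
  (v1,v3,v0) [++-] → (-0.785, -0.257225, -0.1733)–(-0.785, -1.18, -0.1733)  len=0.9228
  (v4,v1,v0) [-+-] → (0.17112, -1.18, -0.1733)–(-0.785, -1.18, -0.1733)  len=0.9561
  (v0,v3,v2) [-+-] → (-0.785, -0.257225, -0.1733)–(-0.785, 1.18, -0.1733)  len=1.4372
  (v5,v1,v4) [++-] → (0.17112, -1.18, -0.1733)–(0.785, -1.18, -0.1733)  len=0.6139
  (v3,v7,v2) [++-] → (-0.17112, 1.18, -0.1733)–(-0.785, 1.18, -0.1733)  len=0.6139
  (v2,v7,v6) [-+-] → (-0.17112, 1.18, -0.1733)–(0.785, 1.18, -0.1733)  len=0.9561
  (v6,v5,v4) [-+-] → (0.785, 0.257225, -0.1733)–(0.785, -1.18, -0.1733)  len=1.4372
  (v7,v5,v6) [++-] → (0.785, 0.257225, -0.1733)–(0.785, 1.18, -0.1733)  len=0.9228

Chained into 1 loop(s):
  loop 1: 8 segments, perimeter = 7.8600
Total perimeter = 7.860

loops=1 perimeter=7.860


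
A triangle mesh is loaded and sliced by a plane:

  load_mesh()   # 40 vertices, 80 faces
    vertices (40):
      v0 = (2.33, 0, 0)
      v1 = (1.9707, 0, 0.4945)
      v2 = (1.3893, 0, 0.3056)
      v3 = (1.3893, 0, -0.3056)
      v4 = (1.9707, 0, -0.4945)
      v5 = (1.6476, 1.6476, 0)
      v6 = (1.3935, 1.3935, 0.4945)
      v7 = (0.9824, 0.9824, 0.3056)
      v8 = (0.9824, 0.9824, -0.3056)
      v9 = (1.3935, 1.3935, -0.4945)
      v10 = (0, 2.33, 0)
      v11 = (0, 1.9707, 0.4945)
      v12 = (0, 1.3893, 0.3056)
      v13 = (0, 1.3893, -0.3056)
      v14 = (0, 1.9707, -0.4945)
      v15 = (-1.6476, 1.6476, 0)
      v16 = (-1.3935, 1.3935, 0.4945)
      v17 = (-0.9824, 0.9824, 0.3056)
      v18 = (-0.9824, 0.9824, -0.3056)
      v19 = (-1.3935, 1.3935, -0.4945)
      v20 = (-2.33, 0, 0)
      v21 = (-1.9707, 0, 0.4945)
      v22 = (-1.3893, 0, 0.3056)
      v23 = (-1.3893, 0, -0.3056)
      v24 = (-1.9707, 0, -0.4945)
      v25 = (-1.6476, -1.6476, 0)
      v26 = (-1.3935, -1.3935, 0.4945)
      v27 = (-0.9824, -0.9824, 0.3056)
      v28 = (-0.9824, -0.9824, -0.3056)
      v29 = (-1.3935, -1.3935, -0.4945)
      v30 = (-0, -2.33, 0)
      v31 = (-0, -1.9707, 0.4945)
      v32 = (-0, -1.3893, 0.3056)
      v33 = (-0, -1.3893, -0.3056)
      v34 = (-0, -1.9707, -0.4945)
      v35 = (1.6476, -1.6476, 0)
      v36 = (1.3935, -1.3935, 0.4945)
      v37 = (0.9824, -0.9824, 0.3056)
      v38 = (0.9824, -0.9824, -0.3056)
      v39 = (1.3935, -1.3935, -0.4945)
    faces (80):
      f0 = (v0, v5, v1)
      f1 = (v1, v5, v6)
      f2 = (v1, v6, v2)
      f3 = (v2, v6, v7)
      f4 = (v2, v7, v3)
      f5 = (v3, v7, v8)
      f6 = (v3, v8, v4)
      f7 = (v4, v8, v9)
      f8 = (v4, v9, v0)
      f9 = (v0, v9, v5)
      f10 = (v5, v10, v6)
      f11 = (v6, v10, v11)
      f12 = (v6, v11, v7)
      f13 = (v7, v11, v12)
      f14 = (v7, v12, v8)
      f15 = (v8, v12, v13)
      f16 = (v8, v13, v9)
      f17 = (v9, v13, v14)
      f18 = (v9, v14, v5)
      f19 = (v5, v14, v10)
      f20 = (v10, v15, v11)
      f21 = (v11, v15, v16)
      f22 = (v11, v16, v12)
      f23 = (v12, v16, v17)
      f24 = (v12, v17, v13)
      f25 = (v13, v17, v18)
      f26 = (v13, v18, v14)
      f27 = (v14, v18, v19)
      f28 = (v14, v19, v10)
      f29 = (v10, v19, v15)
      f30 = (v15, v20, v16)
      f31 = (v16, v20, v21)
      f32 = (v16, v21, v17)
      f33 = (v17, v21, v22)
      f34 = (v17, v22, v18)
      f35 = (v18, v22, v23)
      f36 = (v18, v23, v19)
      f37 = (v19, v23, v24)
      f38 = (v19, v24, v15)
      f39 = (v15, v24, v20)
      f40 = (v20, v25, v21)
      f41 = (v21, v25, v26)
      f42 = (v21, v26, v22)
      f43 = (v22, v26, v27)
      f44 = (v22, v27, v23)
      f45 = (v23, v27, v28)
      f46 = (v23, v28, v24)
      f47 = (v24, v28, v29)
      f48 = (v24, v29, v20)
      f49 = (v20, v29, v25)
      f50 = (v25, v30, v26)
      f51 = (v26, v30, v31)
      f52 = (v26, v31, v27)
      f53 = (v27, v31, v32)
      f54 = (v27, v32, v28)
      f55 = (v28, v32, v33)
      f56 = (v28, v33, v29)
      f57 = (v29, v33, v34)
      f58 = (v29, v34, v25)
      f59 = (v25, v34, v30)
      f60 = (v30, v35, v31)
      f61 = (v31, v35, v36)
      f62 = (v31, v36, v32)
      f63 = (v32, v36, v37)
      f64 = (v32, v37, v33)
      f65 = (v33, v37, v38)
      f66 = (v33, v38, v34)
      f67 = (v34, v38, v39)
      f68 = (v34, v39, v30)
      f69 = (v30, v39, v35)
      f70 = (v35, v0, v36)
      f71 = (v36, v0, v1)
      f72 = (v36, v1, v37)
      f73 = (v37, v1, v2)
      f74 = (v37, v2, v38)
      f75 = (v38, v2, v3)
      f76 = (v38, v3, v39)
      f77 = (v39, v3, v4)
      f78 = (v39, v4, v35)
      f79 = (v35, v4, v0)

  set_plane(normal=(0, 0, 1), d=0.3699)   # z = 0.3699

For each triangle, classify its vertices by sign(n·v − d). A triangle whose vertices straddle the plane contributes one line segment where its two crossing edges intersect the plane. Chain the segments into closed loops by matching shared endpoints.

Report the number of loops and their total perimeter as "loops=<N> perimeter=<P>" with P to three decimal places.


loops=2 perimeter=22.339

Straddling triangles (32 of 80):
  (v0,v5,v1) [--+] → (1.88929, 0.415149, 0.3699)–(2.06123, 0, 0.3699)  len=0.4493
  (v1,v5,v6) [+-+] → (1.88929, 0.415149, 0.3699)–(1.45753, 1.45753, 0.3699)  len=1.1283
  (v1,v6,v2) [++-] → (1.39073, 0.474336, 0.3699)–(1.5872, 0, 0.3699)  len=0.5134
  (v2,v6,v7) [-+-] → (1.39073, 0.474336, 0.3699)–(1.12234, 1.12234, 0.3699)  len=0.7014
  (v5,v10,v6) [--+] → (1.04238, 1.62947, 0.3699)–(1.45753, 1.45753, 0.3699)  len=0.4493
  (v6,v10,v11) [+-+] → (1.04238, 1.62947, 0.3699)–(0, 2.06123, 0.3699)  len=1.1283
  (v6,v11,v7) [++-] → (0.647999, 1.31881, 0.3699)–(1.12234, 1.12234, 0.3699)  len=0.5134
  (v7,v11,v12) [-+-] → (0.647999, 1.31881, 0.3699)–(0, 1.5872, 0.3699)  len=0.7014
  (v10,v15,v11) [--+] → (-0.415149, 1.88929, 0.3699)–(0, 2.06123, 0.3699)  len=0.4493
  (v11,v15,v16) [+-+] → (-0.415149, 1.88929, 0.3699)–(-1.45753, 1.45753, 0.3699)  len=1.1283
  (v11,v16,v12) [++-] → (-0.474336, 1.39073, 0.3699)–(0, 1.5872, 0.3699)  len=0.5134
  (v12,v16,v17) [-+-] → (-0.474336, 1.39073, 0.3699)–(-1.12234, 1.12234, 0.3699)  len=0.7014
  (v15,v20,v16) [--+] → (-1.62947, 1.04238, 0.3699)–(-1.45753, 1.45753, 0.3699)  len=0.4493
  (v16,v20,v21) [+-+] → (-1.62947, 1.04238, 0.3699)–(-2.06123, 0, 0.3699)  len=1.1283
  (v16,v21,v17) [++-] → (-1.31881, 0.647999, 0.3699)–(-1.12234, 1.12234, 0.3699)  len=0.5134
  (v17,v21,v22) [-+-] → (-1.31881, 0.647999, 0.3699)–(-1.5872, 0, 0.3699)  len=0.7014
  (v20,v25,v21) [--+] → (-1.88929, -0.415149, 0.3699)–(-2.06123, 0, 0.3699)  len=0.4493
  (v21,v25,v26) [+-+] → (-1.88929, -0.415149, 0.3699)–(-1.45753, -1.45753, 0.3699)  len=1.1283
  (v21,v26,v22) [++-] → (-1.39073, -0.474336, 0.3699)–(-1.5872, 0, 0.3699)  len=0.5134
  (v22,v26,v27) [-+-] → (-1.39073, -0.474336, 0.3699)–(-1.12234, -1.12234, 0.3699)  len=0.7014
  (v25,v30,v26) [--+] → (-1.04238, -1.62947, 0.3699)–(-1.45753, -1.45753, 0.3699)  len=0.4493
  (v26,v30,v31) [+-+] → (-1.04238, -1.62947, 0.3699)–(0, -2.06123, 0.3699)  len=1.1283
  (v26,v31,v27) [++-] → (-0.647999, -1.31881, 0.3699)–(-1.12234, -1.12234, 0.3699)  len=0.5134
  (v27,v31,v32) [-+-] → (-0.647999, -1.31881, 0.3699)–(0, -1.5872, 0.3699)  len=0.7014
  (v30,v35,v31) [--+] → (0.415149, -1.88929, 0.3699)–(0, -2.06123, 0.3699)  len=0.4493
  (v31,v35,v36) [+-+] → (0.415149, -1.88929, 0.3699)–(1.45753, -1.45753, 0.3699)  len=1.1283
  (v31,v36,v32) [++-] → (0.474336, -1.39073, 0.3699)–(0, -1.5872, 0.3699)  len=0.5134
  (v32,v36,v37) [-+-] → (0.474336, -1.39073, 0.3699)–(1.12234, -1.12234, 0.3699)  len=0.7014
  (v35,v0,v36) [--+] → (1.62947, -1.04238, 0.3699)–(1.45753, -1.45753, 0.3699)  len=0.4493
  (v36,v0,v1) [+-+] → (1.62947, -1.04238, 0.3699)–(2.06123, 0, 0.3699)  len=1.1283
  (v36,v1,v37) [++-] → (1.31881, -0.647999, 0.3699)–(1.12234, -1.12234, 0.3699)  len=0.5134
  (v37,v1,v2) [-+-] → (1.31881, -0.647999, 0.3699)–(1.5872, 0, 0.3699)  len=0.7014

Chained into 2 loop(s):
  loop 1: 16 segments, perimeter = 12.6209
  loop 2: 16 segments, perimeter = 9.7184
Total perimeter = 22.339


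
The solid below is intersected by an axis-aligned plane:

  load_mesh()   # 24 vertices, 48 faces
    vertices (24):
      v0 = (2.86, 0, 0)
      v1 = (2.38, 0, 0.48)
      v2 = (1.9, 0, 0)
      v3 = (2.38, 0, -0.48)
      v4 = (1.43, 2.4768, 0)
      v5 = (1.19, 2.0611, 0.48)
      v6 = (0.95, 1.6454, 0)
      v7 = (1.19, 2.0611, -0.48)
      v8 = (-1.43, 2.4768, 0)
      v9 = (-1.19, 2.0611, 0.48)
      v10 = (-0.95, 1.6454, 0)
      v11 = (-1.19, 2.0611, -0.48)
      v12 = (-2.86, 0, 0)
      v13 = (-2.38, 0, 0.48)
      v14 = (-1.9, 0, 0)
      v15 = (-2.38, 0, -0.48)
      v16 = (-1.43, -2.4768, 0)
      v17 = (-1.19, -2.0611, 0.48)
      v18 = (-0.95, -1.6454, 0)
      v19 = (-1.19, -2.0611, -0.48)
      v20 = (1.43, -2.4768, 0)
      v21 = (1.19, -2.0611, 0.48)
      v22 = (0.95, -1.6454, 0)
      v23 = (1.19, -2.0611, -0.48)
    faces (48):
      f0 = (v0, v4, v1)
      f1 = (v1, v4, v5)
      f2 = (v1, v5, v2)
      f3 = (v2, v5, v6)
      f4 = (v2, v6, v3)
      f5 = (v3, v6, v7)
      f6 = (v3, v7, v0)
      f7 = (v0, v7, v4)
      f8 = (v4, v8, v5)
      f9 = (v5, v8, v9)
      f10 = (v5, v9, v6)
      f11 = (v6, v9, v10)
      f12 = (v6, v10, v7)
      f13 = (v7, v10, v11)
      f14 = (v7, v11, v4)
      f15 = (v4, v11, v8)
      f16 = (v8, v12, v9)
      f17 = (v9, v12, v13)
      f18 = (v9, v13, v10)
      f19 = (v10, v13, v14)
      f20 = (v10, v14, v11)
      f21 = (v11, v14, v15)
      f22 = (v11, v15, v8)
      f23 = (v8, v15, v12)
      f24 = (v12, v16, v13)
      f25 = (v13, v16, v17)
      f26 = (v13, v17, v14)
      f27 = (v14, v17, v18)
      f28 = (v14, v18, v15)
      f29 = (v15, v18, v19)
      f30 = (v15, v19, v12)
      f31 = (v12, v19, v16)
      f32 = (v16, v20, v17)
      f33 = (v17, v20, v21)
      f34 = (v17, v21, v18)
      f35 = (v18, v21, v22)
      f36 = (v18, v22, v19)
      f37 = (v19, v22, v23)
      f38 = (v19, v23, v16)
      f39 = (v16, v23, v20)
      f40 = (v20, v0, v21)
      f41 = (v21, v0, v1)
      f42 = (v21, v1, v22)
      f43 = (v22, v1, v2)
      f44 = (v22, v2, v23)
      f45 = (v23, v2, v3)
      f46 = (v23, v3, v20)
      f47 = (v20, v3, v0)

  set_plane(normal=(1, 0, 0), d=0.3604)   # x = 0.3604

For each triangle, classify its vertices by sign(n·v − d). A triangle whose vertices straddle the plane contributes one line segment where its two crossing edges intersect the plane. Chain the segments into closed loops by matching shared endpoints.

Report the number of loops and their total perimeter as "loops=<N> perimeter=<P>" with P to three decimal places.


loops=2 perimeter=5.080

Straddling triangles (16 of 48):
  (v4,v8,v5) [+-+] → (0.3604, 2.4768, 0)–(0.3604, 2.19273, 0.328012)  len=0.4339
  (v5,v8,v9) [+--] → (0.3604, 2.19273, 0.328012)–(0.3604, 2.0611, 0.48)  len=0.2011
  (v5,v9,v6) [+-+] → (0.3604, 2.0611, 0.48)–(0.3604, 1.75993, 0.132247)  len=0.4600
  (v6,v9,v10) [+--] → (0.3604, 1.75993, 0.132247)–(0.3604, 1.6454, 0)  len=0.1749
  (v6,v10,v7) [+-+] → (0.3604, 1.6454, 0)–(0.3604, 1.89995, -0.293921)  len=0.3888
  (v7,v10,v11) [+--] → (0.3604, 1.89995, -0.293921)–(0.3604, 2.0611, -0.48)  len=0.2462
  (v7,v11,v4) [+-+] → (0.3604, 2.0611, -0.48)–(0.3604, 2.30709, -0.195957)  len=0.3758
  (v4,v11,v8) [+--] → (0.3604, 2.30709, -0.195957)–(0.3604, 2.4768, 0)  len=0.2592
  (v16,v20,v17) [-+-] → (0.3604, -2.4768, 0)–(0.3604, -2.30709, 0.195957)  len=0.2592
  (v17,v20,v21) [-++] → (0.3604, -2.30709, 0.195957)–(0.3604, -2.0611, 0.48)  len=0.3758
  (v17,v21,v18) [-+-] → (0.3604, -2.0611, 0.48)–(0.3604, -1.89995, 0.293921)  len=0.2462
  (v18,v21,v22) [-++] → (0.3604, -1.89995, 0.293921)–(0.3604, -1.6454, 0)  len=0.3888
  (v18,v22,v19) [-+-] → (0.3604, -1.6454, 0)–(0.3604, -1.75993, -0.132247)  len=0.1749
  (v19,v22,v23) [-++] → (0.3604, -1.75993, -0.132247)–(0.3604, -2.0611, -0.48)  len=0.4600
  (v19,v23,v16) [-+-] → (0.3604, -2.0611, -0.48)–(0.3604, -2.19273, -0.328012)  len=0.2011
  (v16,v23,v20) [-++] → (0.3604, -2.19273, -0.328012)–(0.3604, -2.4768, 0)  len=0.4339

Chained into 2 loop(s):
  loop 1: 8 segments, perimeter = 2.5399
  loop 2: 8 segments, perimeter = 2.5399
Total perimeter = 5.080


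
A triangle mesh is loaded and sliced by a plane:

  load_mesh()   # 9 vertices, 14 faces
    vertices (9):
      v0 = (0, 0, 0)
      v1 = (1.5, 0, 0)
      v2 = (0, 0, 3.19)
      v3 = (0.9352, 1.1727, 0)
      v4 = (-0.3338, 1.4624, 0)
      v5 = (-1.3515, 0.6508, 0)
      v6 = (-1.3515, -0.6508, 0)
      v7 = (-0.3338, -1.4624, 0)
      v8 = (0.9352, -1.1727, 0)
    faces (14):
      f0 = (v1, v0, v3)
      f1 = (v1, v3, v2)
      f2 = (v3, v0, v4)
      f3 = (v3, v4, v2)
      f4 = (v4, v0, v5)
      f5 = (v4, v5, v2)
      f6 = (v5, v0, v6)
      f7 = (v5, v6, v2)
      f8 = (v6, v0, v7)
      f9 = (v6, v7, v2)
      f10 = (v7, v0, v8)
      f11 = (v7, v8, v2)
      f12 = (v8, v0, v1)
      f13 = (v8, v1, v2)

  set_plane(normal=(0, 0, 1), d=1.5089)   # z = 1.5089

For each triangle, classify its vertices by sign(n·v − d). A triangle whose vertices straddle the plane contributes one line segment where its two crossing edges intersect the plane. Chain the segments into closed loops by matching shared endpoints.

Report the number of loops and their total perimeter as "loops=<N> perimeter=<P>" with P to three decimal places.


Straddling triangles (7 of 14):
  (v1,v3,v2) [--+] → (0.492842, 0.618002, 1.5089)–(0.790486, 0, 1.5089)  len=0.6859
  (v3,v4,v2) [--+] → (-0.175909, 0.770671, 1.5089)–(0.492842, 0.618002, 1.5089)  len=0.6860
  (v4,v5,v2) [--+] → (-0.712228, 0.342965, 1.5089)–(-0.175909, 0.770671, 1.5089)  len=0.6860
  (v5,v6,v2) [--+] → (-0.712228, -0.342965, 1.5089)–(-0.712228, 0.342965, 1.5089)  len=0.6859
  (v6,v7,v2) [--+] → (-0.175909, -0.770671, 1.5089)–(-0.712228, -0.342965, 1.5089)  len=0.6860
  (v7,v8,v2) [--+] → (0.492842, -0.618002, 1.5089)–(-0.175909, -0.770671, 1.5089)  len=0.6860
  (v8,v1,v2) [--+] → (0.790486, 0, 1.5089)–(0.492842, -0.618002, 1.5089)  len=0.6859

Chained into 1 loop(s):
  loop 1: 7 segments, perimeter = 4.8017
Total perimeter = 4.802

loops=1 perimeter=4.802


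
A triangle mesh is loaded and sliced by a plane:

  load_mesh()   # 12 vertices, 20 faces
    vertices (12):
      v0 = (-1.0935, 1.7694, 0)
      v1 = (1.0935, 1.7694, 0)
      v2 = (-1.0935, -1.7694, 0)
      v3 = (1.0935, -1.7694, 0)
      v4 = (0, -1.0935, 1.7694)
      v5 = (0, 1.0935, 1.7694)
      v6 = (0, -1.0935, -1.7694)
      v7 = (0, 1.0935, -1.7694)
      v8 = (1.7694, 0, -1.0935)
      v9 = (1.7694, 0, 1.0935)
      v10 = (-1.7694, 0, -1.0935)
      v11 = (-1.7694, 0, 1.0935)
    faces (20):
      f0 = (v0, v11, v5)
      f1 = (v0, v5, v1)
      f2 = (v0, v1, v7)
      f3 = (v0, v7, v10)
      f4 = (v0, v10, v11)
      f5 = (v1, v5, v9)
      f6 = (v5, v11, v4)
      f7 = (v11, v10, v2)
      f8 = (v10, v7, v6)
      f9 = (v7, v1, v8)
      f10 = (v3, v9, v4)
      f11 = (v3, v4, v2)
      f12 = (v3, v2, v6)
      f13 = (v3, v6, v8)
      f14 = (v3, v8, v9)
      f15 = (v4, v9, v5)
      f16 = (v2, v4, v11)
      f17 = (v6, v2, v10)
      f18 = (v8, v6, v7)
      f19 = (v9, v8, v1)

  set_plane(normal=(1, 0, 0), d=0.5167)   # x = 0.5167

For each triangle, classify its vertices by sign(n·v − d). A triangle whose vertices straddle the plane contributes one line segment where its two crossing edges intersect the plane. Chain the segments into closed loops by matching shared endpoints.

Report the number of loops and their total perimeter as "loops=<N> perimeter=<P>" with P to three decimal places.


Straddling triangles (10 of 20):
  (v0,v5,v1) [--+] → (0.5167, 1.41288, 0.933324)–(0.5167, 1.7694, 0)  len=0.9991
  (v0,v1,v7) [-+-] → (0.5167, 1.7694, 0)–(0.5167, 1.41288, -0.933324)  len=0.9991
  (v1,v5,v9) [+-+] → (0.5167, 1.41288, 0.933324)–(0.5167, 0.774176, 1.57202)  len=0.9033
  (v7,v1,v8) [-++] → (0.5167, 1.41288, -0.933324)–(0.5167, 0.774176, -1.57202)  len=0.9033
  (v3,v9,v4) [++-] → (0.5167, -0.774176, 1.57202)–(0.5167, -1.41288, 0.933324)  len=0.9033
  (v3,v4,v2) [+--] → (0.5167, -1.41288, 0.933324)–(0.5167, -1.7694, 0)  len=0.9991
  (v3,v2,v6) [+--] → (0.5167, -1.7694, 0)–(0.5167, -1.41288, -0.933324)  len=0.9991
  (v3,v6,v8) [+-+] → (0.5167, -1.41288, -0.933324)–(0.5167, -0.774176, -1.57202)  len=0.9033
  (v4,v9,v5) [-+-] → (0.5167, -0.774176, 1.57202)–(0.5167, 0.774176, 1.57202)  len=1.5484
  (v8,v6,v7) [+--] → (0.5167, -0.774176, -1.57202)–(0.5167, 0.774176, -1.57202)  len=1.5484

Chained into 1 loop(s):
  loop 1: 10 segments, perimeter = 10.7061
Total perimeter = 10.706

loops=1 perimeter=10.706


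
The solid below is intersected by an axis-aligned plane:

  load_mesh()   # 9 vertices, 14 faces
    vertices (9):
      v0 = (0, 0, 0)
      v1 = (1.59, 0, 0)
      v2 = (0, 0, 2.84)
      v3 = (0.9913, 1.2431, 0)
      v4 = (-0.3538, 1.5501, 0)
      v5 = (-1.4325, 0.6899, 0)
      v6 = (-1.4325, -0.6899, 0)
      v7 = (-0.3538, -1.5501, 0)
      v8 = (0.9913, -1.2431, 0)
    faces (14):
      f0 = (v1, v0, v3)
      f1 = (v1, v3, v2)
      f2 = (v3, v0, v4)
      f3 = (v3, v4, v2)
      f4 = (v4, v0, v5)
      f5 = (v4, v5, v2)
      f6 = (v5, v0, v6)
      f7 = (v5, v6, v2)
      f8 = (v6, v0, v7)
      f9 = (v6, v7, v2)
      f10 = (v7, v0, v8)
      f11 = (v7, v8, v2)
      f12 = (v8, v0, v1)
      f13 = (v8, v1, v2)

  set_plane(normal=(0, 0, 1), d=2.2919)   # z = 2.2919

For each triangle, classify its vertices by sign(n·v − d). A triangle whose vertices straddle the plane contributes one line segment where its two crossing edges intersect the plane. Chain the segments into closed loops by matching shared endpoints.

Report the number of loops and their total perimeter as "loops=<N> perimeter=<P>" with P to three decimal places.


loops=1 perimeter=1.864

Straddling triangles (7 of 14):
  (v1,v3,v2) [--+] → (0.191314, 0.23991, 2.2919)–(0.306859, 0, 2.2919)  len=0.2663
  (v3,v4,v2) [--+] → (-0.0682809, 0.299158, 2.2919)–(0.191314, 0.23991, 2.2919)  len=0.2663
  (v4,v5,v2) [--+] → (-0.276462, 0.133146, 2.2919)–(-0.0682809, 0.299158, 2.2919)  len=0.2663
  (v5,v6,v2) [--+] → (-0.276462, -0.133146, 2.2919)–(-0.276462, 0.133146, 2.2919)  len=0.2663
  (v6,v7,v2) [--+] → (-0.0682809, -0.299158, 2.2919)–(-0.276462, -0.133146, 2.2919)  len=0.2663
  (v7,v8,v2) [--+] → (0.191314, -0.23991, 2.2919)–(-0.0682809, -0.299158, 2.2919)  len=0.2663
  (v8,v1,v2) [--+] → (0.306859, 0, 2.2919)–(0.191314, -0.23991, 2.2919)  len=0.2663

Chained into 1 loop(s):
  loop 1: 7 segments, perimeter = 1.8639
Total perimeter = 1.864


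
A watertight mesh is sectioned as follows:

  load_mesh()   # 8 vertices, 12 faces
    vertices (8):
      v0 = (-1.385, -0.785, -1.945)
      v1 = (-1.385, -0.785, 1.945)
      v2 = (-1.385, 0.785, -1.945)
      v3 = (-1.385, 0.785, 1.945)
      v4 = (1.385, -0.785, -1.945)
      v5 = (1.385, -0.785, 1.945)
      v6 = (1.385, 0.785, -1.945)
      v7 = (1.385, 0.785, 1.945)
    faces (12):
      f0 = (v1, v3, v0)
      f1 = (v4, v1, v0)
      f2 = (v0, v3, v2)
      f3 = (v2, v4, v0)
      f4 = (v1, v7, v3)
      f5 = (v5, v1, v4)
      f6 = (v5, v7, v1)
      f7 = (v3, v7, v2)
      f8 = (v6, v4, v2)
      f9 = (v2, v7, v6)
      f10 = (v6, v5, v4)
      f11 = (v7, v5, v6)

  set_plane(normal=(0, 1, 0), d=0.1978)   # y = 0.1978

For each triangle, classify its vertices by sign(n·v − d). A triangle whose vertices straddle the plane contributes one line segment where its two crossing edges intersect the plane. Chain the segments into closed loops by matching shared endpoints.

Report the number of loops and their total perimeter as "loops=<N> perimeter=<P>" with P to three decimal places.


Straddling triangles (8 of 12):
  (v1,v3,v0) [-+-] → (-1.385, 0.1978, 1.945)–(-1.385, 0.1978, 0.49009)  len=1.4549
  (v0,v3,v2) [-++] → (-1.385, 0.1978, 0.49009)–(-1.385, 0.1978, -1.945)  len=2.4351
  (v2,v4,v0) [+--] → (-0.348985, 0.1978, -1.945)–(-1.385, 0.1978, -1.945)  len=1.0360
  (v1,v7,v3) [-++] → (0.348985, 0.1978, 1.945)–(-1.385, 0.1978, 1.945)  len=1.7340
  (v5,v7,v1) [-+-] → (1.385, 0.1978, 1.945)–(0.348985, 0.1978, 1.945)  len=1.0360
  (v6,v4,v2) [+-+] → (1.385, 0.1978, -1.945)–(-0.348985, 0.1978, -1.945)  len=1.7340
  (v6,v5,v4) [+--] → (1.385, 0.1978, -0.49009)–(1.385, 0.1978, -1.945)  len=1.4549
  (v7,v5,v6) [+-+] → (1.385, 0.1978, 1.945)–(1.385, 0.1978, -0.49009)  len=2.4351

Chained into 1 loop(s):
  loop 1: 8 segments, perimeter = 13.3200
Total perimeter = 13.320

loops=1 perimeter=13.320


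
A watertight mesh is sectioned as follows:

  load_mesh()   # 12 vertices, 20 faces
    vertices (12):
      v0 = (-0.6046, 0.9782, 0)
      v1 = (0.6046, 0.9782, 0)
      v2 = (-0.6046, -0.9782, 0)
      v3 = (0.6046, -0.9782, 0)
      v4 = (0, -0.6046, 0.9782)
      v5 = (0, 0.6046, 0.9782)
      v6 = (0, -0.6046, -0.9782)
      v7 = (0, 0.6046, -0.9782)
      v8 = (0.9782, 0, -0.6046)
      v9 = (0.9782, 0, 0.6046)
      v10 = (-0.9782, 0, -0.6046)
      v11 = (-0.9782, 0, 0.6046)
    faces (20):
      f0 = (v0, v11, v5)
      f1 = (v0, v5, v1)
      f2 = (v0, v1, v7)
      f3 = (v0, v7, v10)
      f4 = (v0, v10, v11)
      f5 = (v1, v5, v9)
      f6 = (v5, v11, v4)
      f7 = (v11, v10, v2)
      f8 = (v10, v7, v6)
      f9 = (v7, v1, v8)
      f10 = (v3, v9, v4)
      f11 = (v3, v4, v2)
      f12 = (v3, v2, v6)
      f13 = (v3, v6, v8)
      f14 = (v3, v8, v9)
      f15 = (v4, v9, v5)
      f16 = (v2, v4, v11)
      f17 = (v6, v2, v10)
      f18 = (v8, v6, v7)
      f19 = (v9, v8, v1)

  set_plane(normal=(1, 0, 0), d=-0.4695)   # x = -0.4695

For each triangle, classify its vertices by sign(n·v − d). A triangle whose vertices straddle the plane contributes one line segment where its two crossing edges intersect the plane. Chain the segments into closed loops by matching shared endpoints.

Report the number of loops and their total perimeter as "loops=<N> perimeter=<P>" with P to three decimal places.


loops=1 perimeter=5.476

Straddling triangles (10 of 20):
  (v0,v11,v5) [--+] → (-0.4695, 0.314414, 0.798886)–(-0.4695, 0.894718, 0.218582)  len=0.8207
  (v0,v5,v1) [-++] → (-0.4695, 0.894718, 0.218582)–(-0.4695, 0.9782, 0)  len=0.2340
  (v0,v1,v7) [-++] → (-0.4695, 0.9782, 0)–(-0.4695, 0.894718, -0.218582)  len=0.2340
  (v0,v7,v10) [-+-] → (-0.4695, 0.894718, -0.218582)–(-0.4695, 0.314414, -0.798886)  len=0.8207
  (v5,v11,v4) [+-+] → (-0.4695, 0.314414, 0.798886)–(-0.4695, -0.314414, 0.798886)  len=0.6288
  (v10,v7,v6) [-++] → (-0.4695, 0.314414, -0.798886)–(-0.4695, -0.314414, -0.798886)  len=0.6288
  (v3,v4,v2) [++-] → (-0.4695, -0.894718, 0.218582)–(-0.4695, -0.9782, 0)  len=0.2340
  (v3,v2,v6) [+-+] → (-0.4695, -0.9782, 0)–(-0.4695, -0.894718, -0.218582)  len=0.2340
  (v2,v4,v11) [-+-] → (-0.4695, -0.894718, 0.218582)–(-0.4695, -0.314414, 0.798886)  len=0.8207
  (v6,v2,v10) [+--] → (-0.4695, -0.894718, -0.218582)–(-0.4695, -0.314414, -0.798886)  len=0.8207

Chained into 1 loop(s):
  loop 1: 10 segments, perimeter = 5.4763
Total perimeter = 5.476


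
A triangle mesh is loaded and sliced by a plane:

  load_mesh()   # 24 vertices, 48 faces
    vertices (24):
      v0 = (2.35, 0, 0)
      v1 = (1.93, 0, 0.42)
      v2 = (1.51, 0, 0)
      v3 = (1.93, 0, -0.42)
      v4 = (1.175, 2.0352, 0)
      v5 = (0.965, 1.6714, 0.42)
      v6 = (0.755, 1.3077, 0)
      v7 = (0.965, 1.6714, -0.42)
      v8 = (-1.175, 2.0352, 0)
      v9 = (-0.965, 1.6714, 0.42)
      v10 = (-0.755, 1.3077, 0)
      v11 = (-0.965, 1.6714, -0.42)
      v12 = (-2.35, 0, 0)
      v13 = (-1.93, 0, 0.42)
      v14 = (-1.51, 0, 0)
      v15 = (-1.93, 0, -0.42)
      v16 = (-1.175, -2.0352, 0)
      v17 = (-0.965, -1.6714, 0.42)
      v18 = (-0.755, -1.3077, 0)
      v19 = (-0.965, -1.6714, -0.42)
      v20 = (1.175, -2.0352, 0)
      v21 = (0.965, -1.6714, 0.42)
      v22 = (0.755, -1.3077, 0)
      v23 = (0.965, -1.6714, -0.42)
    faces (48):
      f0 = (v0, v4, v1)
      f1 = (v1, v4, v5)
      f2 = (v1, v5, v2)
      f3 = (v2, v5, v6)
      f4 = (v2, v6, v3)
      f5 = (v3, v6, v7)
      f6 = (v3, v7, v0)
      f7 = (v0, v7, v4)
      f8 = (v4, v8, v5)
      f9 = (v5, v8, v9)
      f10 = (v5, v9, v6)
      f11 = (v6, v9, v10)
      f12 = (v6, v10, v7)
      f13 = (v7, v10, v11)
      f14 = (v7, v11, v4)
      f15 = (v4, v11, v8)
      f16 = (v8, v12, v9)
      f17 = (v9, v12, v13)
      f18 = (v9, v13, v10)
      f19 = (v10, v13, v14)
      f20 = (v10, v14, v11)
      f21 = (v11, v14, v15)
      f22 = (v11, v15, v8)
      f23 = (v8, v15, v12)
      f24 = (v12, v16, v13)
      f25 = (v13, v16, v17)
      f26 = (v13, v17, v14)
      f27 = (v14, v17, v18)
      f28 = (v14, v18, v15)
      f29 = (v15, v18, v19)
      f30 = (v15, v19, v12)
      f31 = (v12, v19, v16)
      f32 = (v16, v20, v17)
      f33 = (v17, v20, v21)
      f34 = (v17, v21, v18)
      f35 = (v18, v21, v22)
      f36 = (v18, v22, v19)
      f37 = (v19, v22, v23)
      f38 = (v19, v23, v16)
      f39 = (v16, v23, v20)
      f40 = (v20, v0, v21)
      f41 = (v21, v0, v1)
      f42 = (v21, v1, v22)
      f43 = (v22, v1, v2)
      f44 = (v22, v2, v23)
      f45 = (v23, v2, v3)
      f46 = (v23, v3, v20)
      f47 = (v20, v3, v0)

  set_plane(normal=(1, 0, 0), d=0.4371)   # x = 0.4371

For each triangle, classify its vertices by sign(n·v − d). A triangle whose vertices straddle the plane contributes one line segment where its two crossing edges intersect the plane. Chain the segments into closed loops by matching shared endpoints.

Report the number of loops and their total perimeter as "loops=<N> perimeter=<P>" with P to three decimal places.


loops=2 perimeter=4.445

Straddling triangles (16 of 48):
  (v4,v8,v5) [+-+] → (0.4371, 2.0352, 0)–(0.4371, 1.76114, 0.316393)  len=0.4186
  (v5,v8,v9) [+--] → (0.4371, 1.76114, 0.316393)–(0.4371, 1.6714, 0.42)  len=0.1371
  (v5,v9,v6) [+-+] → (0.4371, 1.6714, 0.42)–(0.4371, 1.37492, 0.0776267)  len=0.4529
  (v6,v9,v10) [+--] → (0.4371, 1.37492, 0.0776267)–(0.4371, 1.3077, 0)  len=0.1027
  (v6,v10,v7) [+-+] → (0.4371, 1.3077, 0)–(0.4371, 1.55977, -0.291094)  len=0.3851
  (v7,v10,v11) [+--] → (0.4371, 1.55977, -0.291094)–(0.4371, 1.6714, -0.42)  len=0.1705
  (v7,v11,v4) [+-+] → (0.4371, 1.6714, -0.42)–(0.4371, 1.90976, -0.144821)  len=0.3641
  (v4,v11,v8) [+--] → (0.4371, 1.90976, -0.144821)–(0.4371, 2.0352, 0)  len=0.1916
  (v16,v20,v17) [-+-] → (0.4371, -2.0352, 0)–(0.4371, -1.90976, 0.144821)  len=0.1916
  (v17,v20,v21) [-++] → (0.4371, -1.90976, 0.144821)–(0.4371, -1.6714, 0.42)  len=0.3641
  (v17,v21,v18) [-+-] → (0.4371, -1.6714, 0.42)–(0.4371, -1.55977, 0.291094)  len=0.1705
  (v18,v21,v22) [-++] → (0.4371, -1.55977, 0.291094)–(0.4371, -1.3077, 0)  len=0.3851
  (v18,v22,v19) [-+-] → (0.4371, -1.3077, 0)–(0.4371, -1.37492, -0.0776267)  len=0.1027
  (v19,v22,v23) [-++] → (0.4371, -1.37492, -0.0776267)–(0.4371, -1.6714, -0.42)  len=0.4529
  (v19,v23,v16) [-+-] → (0.4371, -1.6714, -0.42)–(0.4371, -1.76114, -0.316393)  len=0.1371
  (v16,v23,v20) [-++] → (0.4371, -1.76114, -0.316393)–(0.4371, -2.0352, 0)  len=0.4186

Chained into 2 loop(s):
  loop 1: 8 segments, perimeter = 2.2225
  loop 2: 8 segments, perimeter = 2.2225
Total perimeter = 4.445


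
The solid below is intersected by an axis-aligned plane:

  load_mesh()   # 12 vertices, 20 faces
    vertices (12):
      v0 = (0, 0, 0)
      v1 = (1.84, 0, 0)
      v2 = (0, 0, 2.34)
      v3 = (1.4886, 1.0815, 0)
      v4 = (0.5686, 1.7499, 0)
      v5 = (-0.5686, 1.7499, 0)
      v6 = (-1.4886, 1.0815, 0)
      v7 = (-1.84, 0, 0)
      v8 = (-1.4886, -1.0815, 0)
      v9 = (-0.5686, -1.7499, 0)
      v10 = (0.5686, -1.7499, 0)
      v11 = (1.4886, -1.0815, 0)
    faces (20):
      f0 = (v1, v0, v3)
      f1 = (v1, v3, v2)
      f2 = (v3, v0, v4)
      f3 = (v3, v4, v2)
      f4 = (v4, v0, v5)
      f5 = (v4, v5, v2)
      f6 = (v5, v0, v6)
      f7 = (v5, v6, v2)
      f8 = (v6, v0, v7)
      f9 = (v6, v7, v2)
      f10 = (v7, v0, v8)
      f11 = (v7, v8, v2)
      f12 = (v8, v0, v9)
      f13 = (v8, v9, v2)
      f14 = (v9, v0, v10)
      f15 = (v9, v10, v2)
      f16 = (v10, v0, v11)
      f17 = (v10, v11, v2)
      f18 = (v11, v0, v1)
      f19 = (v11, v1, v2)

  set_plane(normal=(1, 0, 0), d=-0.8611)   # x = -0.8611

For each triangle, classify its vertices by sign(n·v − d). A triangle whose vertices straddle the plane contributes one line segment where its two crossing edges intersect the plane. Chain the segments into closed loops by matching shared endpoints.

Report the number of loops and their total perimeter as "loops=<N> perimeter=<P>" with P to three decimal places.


Straddling triangles (8 of 20):
  (v5,v0,v6) [++-] → (-0.8611, 0.625608, 0)–(-0.8611, 1.53739, 0)  len=0.9118
  (v5,v6,v2) [+-+] → (-0.8611, 1.53739, 0)–(-0.8611, 0.625608, 0.986397)  len=1.3433
  (v6,v0,v7) [-+-] → (-0.8611, 0.625608, 0)–(-0.8611, 0, 0)  len=0.6256
  (v6,v7,v2) [--+] → (-0.8611, 0, 1.24491)–(-0.8611, 0.625608, 0.986397)  len=0.6769
  (v7,v0,v8) [-+-] → (-0.8611, 0, 0)–(-0.8611, -0.625608, 0)  len=0.6256
  (v7,v8,v2) [--+] → (-0.8611, -0.625608, 0.986397)–(-0.8611, 0, 1.24491)  len=0.6769
  (v8,v0,v9) [-++] → (-0.8611, -0.625608, 0)–(-0.8611, -1.53739, 0)  len=0.9118
  (v8,v9,v2) [-++] → (-0.8611, -1.53739, 0)–(-0.8611, -0.625608, 0.986397)  len=1.3433

Chained into 1 loop(s):
  loop 1: 8 segments, perimeter = 7.1151
Total perimeter = 7.115

loops=1 perimeter=7.115


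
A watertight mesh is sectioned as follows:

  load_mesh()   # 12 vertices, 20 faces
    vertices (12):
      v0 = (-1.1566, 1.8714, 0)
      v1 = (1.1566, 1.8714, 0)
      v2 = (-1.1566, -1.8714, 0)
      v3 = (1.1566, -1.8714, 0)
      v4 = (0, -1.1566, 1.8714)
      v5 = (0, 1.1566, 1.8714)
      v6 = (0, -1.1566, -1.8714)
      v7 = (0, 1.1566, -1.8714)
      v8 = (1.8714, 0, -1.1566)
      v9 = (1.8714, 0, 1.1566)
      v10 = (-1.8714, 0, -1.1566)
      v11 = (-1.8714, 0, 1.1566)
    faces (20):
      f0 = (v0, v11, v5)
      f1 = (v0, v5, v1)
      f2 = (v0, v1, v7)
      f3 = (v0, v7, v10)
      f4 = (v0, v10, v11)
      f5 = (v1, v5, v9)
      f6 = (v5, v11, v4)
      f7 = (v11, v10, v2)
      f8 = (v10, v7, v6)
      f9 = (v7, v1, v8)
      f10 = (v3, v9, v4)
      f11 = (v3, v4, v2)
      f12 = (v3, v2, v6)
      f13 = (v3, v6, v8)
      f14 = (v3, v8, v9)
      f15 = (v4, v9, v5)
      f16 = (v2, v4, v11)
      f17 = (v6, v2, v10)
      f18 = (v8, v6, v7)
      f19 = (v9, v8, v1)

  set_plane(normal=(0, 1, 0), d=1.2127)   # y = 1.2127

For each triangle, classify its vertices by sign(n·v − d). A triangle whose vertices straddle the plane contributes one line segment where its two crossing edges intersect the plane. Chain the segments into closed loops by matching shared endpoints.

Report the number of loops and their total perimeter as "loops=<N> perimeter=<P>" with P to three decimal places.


Straddling triangles (8 of 20):
  (v0,v11,v5) [+--] → (-1.4082, 1.2127, 0.407103)–(-0.090774, 1.2127, 1.72453)  len=1.8631
  (v0,v5,v1) [+-+] → (-0.090774, 1.2127, 1.72453)–(0.090774, 1.2127, 1.72453)  len=0.1815
  (v0,v1,v7) [++-] → (0.090774, 1.2127, -1.72453)–(-0.090774, 1.2127, -1.72453)  len=0.1815
  (v0,v7,v10) [+--] → (-0.090774, 1.2127, -1.72453)–(-1.4082, 1.2127, -0.407103)  len=1.8631
  (v0,v10,v11) [+--] → (-1.4082, 1.2127, -0.407103)–(-1.4082, 1.2127, 0.407103)  len=0.8142
  (v1,v5,v9) [+--] → (0.090774, 1.2127, 1.72453)–(1.4082, 1.2127, 0.407103)  len=1.8631
  (v7,v1,v8) [-+-] → (0.090774, 1.2127, -1.72453)–(1.4082, 1.2127, -0.407103)  len=1.8631
  (v9,v8,v1) [--+] → (1.4082, 1.2127, -0.407103)–(1.4082, 1.2127, 0.407103)  len=0.8142

Chained into 1 loop(s):
  loop 1: 8 segments, perimeter = 9.4440
Total perimeter = 9.444

loops=1 perimeter=9.444


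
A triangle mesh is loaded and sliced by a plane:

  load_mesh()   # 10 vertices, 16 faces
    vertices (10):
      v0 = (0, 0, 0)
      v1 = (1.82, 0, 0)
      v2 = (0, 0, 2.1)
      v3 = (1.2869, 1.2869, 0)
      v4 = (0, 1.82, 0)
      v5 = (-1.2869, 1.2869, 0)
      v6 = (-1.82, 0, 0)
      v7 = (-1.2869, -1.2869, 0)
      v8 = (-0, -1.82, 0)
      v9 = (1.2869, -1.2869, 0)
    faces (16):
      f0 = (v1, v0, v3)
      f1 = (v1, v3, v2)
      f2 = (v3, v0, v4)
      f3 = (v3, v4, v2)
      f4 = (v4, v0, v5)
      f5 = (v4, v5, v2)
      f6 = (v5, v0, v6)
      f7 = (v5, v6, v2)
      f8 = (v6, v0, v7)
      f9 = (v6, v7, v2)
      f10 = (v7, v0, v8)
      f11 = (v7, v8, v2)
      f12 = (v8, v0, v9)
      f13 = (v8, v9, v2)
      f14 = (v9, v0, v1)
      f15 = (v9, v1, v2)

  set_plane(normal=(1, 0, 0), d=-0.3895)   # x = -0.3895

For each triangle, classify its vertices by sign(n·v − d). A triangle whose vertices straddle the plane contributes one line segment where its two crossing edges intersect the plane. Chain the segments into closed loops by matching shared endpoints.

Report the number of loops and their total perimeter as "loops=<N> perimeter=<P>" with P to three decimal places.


loops=1 perimeter=8.056

Straddling triangles (8 of 16):
  (v4,v0,v5) [++-] → (-0.3895, 0.3895, 0)–(-0.3895, 1.65865, 0)  len=1.2691
  (v4,v5,v2) [+-+] → (-0.3895, 1.65865, 0)–(-0.3895, 0.3895, 1.4644)  len=1.9378
  (v5,v0,v6) [-+-] → (-0.3895, 0.3895, 0)–(-0.3895, 0, 0)  len=0.3895
  (v5,v6,v2) [--+] → (-0.3895, 0, 1.65058)–(-0.3895, 0.3895, 1.4644)  len=0.4317
  (v6,v0,v7) [-+-] → (-0.3895, 0, 0)–(-0.3895, -0.3895, 0)  len=0.3895
  (v6,v7,v2) [--+] → (-0.3895, -0.3895, 1.4644)–(-0.3895, 0, 1.65058)  len=0.4317
  (v7,v0,v8) [-++] → (-0.3895, -0.3895, 0)–(-0.3895, -1.65865, 0)  len=1.2691
  (v7,v8,v2) [-++] → (-0.3895, -1.65865, 0)–(-0.3895, -0.3895, 1.4644)  len=1.9378

Chained into 1 loop(s):
  loop 1: 8 segments, perimeter = 8.0564
Total perimeter = 8.056


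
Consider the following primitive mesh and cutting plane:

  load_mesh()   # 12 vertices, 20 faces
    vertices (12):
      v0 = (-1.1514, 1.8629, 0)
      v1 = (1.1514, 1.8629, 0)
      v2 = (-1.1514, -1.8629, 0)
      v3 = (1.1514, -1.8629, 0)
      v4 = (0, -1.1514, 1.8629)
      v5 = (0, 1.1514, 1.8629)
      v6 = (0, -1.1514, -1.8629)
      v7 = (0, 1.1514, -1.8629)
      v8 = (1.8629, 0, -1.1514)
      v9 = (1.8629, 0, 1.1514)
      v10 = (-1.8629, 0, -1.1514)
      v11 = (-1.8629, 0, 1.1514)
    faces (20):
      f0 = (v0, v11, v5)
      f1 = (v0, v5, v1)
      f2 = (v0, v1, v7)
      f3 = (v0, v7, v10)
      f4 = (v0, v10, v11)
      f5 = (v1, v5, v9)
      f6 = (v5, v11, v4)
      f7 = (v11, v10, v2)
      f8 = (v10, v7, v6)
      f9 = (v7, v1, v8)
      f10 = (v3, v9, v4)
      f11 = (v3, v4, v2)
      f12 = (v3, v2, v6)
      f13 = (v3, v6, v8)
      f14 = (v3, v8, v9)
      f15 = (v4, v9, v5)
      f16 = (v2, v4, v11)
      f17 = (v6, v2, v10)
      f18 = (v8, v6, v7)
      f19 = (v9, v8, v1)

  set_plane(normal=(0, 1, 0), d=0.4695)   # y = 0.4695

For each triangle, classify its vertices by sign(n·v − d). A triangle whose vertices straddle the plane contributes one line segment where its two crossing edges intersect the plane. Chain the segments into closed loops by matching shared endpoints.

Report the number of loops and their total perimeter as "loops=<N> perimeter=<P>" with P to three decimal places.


loops=1 perimeter=11.452

Straddling triangles (10 of 20):
  (v0,v11,v5) [+-+] → (-1.68358, 0.4695, 0.861217)–(-1.10328, 0.4695, 1.44152)  len=0.8207
  (v0,v7,v10) [++-] → (-1.10328, 0.4695, -1.44152)–(-1.68358, 0.4695, -0.861217)  len=0.8207
  (v0,v10,v11) [+--] → (-1.68358, 0.4695, -0.861217)–(-1.68358, 0.4695, 0.861217)  len=1.7224
  (v1,v5,v9) [++-] → (1.10328, 0.4695, 1.44152)–(1.68358, 0.4695, 0.861217)  len=0.8207
  (v5,v11,v4) [+--] → (-1.10328, 0.4695, 1.44152)–(0, 0.4695, 1.8629)  len=1.1810
  (v10,v7,v6) [-+-] → (-1.10328, 0.4695, -1.44152)–(0, 0.4695, -1.8629)  len=1.1810
  (v7,v1,v8) [++-] → (1.68358, 0.4695, -0.861217)–(1.10328, 0.4695, -1.44152)  len=0.8207
  (v4,v9,v5) [--+] → (1.10328, 0.4695, 1.44152)–(0, 0.4695, 1.8629)  len=1.1810
  (v8,v6,v7) [--+] → (0, 0.4695, -1.8629)–(1.10328, 0.4695, -1.44152)  len=1.1810
  (v9,v8,v1) [--+] → (1.68358, 0.4695, -0.861217)–(1.68358, 0.4695, 0.861217)  len=1.7224

Chained into 1 loop(s):
  loop 1: 10 segments, perimeter = 11.4516
Total perimeter = 11.452
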